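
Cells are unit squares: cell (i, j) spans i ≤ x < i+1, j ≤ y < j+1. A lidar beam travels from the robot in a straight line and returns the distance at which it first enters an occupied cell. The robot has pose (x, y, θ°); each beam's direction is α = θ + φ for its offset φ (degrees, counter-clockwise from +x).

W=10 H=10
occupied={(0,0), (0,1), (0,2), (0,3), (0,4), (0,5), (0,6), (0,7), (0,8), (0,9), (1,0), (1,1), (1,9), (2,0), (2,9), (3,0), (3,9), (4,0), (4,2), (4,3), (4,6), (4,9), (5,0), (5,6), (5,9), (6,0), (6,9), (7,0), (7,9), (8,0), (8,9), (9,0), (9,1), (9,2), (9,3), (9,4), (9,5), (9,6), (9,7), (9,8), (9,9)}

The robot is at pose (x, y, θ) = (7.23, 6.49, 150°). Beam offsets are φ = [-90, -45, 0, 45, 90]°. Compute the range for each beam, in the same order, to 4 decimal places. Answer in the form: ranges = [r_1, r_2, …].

ranges = [2.8983, 2.5985, 5.0200, 1.2734, 4.4600]

beam 1: φ=-90°, α=60°
  direction (0.5000, 0.8660); cell (7,6); t to first gridline: x 1.5400, y 0.5889 (then +2.0000 / +1.1547)
    (7,7) via y @ 0.5889
    (8,7) via x @ 1.5400
    (8,8) via y @ 1.7436
    (8,9) via y @ 2.8983  # hit
  → r_1 = 2.8983
beam 2: φ=-45°, α=105°
  direction (-0.2588, 0.9659); cell (7,6); t to first gridline: x 0.8887, y 0.5280 (then +3.8637 / +1.0353)
    (7,7) via y @ 0.5280
    (6,7) via x @ 0.8887
    (6,8) via y @ 1.5633
    (6,9) via y @ 2.5985  # hit
  → r_2 = 2.5985
beam 3: φ=0°, α=150°
  direction (-0.8660, 0.5000); cell (7,6); t to first gridline: x 0.2656, y 1.0200 (then +1.1547 / +2.0000)
    (6,6) via x @ 0.2656
    (6,7) via y @ 1.0200
    (5,7) via x @ 1.4203
    (4,7) via x @ 2.5750
    (4,8) via y @ 3.0200
    (3,8) via x @ 3.7297
    (2,8) via x @ 4.8844
    (2,9) via y @ 5.0200  # hit
  → r_3 = 5.0200
beam 4: φ=45°, α=195°
  direction (-0.9659, -0.2588); cell (7,6); t to first gridline: x 0.2381, y 1.8932 (then +1.0353 / +3.8637)
    (6,6) via x @ 0.2381
    (5,6) via x @ 1.2734  # hit
  → r_4 = 1.2734
beam 5: φ=90°, α=240°
  direction (-0.5000, -0.8660); cell (7,6); t to first gridline: x 0.4600, y 0.5658 (then +2.0000 / +1.1547)
    (6,6) via x @ 0.4600
    (6,5) via y @ 0.5658
    (6,4) via y @ 1.7205
    (5,4) via x @ 2.4600
    (5,3) via y @ 2.8752
    (5,2) via y @ 4.0299
    (4,2) via x @ 4.4600  # hit
  → r_5 = 4.4600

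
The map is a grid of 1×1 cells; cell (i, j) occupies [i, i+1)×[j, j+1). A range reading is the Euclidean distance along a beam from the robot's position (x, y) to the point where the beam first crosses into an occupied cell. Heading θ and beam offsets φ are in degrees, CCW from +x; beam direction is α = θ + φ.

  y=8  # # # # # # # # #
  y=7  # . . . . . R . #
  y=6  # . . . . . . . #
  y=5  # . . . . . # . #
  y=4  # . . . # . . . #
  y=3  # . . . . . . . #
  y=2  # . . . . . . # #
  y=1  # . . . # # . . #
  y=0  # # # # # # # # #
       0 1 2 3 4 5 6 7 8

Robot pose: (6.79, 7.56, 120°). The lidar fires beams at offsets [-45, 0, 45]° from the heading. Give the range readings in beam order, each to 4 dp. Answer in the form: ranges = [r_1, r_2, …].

ranges = [0.4555, 0.5081, 1.7000]

beam 1: φ=-45°, α=75°
  direction (0.2588, 0.9659); cell (6,7); t to first gridline: x 0.8114, y 0.4555 (then +3.8637 / +1.0353)
    (6,8) via y @ 0.4555  # hit
  → r_1 = 0.4555
beam 2: φ=0°, α=120°
  direction (-0.5000, 0.8660); cell (6,7); t to first gridline: x 1.5800, y 0.5081 (then +2.0000 / +1.1547)
    (6,8) via y @ 0.5081  # hit
  → r_2 = 0.5081
beam 3: φ=45°, α=165°
  direction (-0.9659, 0.2588); cell (6,7); t to first gridline: x 0.8179, y 1.7000 (then +1.0353 / +3.8637)
    (5,7) via x @ 0.8179
    (5,8) via y @ 1.7000  # hit
  → r_3 = 1.7000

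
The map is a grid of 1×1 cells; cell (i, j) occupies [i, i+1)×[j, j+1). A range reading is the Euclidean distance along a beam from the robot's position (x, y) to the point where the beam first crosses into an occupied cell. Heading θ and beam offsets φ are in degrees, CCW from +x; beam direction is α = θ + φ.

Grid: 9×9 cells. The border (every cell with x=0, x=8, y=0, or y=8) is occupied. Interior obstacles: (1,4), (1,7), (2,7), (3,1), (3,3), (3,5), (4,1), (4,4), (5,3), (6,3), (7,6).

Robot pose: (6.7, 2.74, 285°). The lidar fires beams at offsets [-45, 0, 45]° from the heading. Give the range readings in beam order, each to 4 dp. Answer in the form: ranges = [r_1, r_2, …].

ranges = [2.0092, 1.8014, 1.5011]

beam 1: φ=-45°, α=240°
  direction (-0.5000, -0.8660); cell (6,2); t to first gridline: x 1.4000, y 0.8545 (then +2.0000 / +1.1547)
    (6,1) via y @ 0.8545
    (5,1) via x @ 1.4000
    (5,0) via y @ 2.0092  # hit
  → r_1 = 2.0092
beam 2: φ=0°, α=285°
  direction (0.2588, -0.9659); cell (6,2); t to first gridline: x 1.1591, y 0.7661 (then +3.8637 / +1.0353)
    (6,1) via y @ 0.7661
    (7,1) via x @ 1.1591
    (7,0) via y @ 1.8014  # hit
  → r_2 = 1.8014
beam 3: φ=45°, α=330°
  direction (0.8660, -0.5000); cell (6,2); t to first gridline: x 0.3464, y 1.4800 (then +1.1547 / +2.0000)
    (7,2) via x @ 0.3464
    (7,1) via y @ 1.4800
    (8,1) via x @ 1.5011  # hit
  → r_3 = 1.5011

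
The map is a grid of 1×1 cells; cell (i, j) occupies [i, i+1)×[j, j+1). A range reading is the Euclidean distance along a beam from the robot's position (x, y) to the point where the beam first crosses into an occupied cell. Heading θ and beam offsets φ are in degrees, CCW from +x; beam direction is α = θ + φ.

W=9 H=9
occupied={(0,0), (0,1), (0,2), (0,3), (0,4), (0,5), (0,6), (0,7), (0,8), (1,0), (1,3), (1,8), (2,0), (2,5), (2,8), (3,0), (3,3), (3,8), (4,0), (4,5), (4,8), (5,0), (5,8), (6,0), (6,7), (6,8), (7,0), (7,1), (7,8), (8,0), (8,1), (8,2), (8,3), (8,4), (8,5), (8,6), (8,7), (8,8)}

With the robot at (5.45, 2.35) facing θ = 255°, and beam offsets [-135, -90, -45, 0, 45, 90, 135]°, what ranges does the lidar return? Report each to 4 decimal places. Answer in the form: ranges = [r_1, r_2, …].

beam 1: φ=-135°, α=120°
  cosα=-0.5000 sinα=0.8660 | (5,2) | tMaxX 0.9000 tMaxY 0.7506 | tΔX 2.0000 tΔY 1.1547
    t=0.7506 [y] (5,3)
    t=0.9000 [x] (4,3)
    t=1.9053 [y] (4,4)
    t=2.9000 [x] (3,4)
    t=3.0600 [y] (3,5)
    t=4.2147 [y] (3,6)
    t=4.9000 [x] (2,6)
    t=5.3694 [y] (2,7)
    t=6.5241 [y] (2,8) — stop
  → r_1 = 6.5241
beam 2: φ=-90°, α=165°
  cosα=-0.9659 sinα=0.2588 | (5,2) | tMaxX 0.4659 tMaxY 2.5114 | tΔX 1.0353 tΔY 3.8637
    t=0.4659 [x] (4,2)
    t=1.5012 [x] (3,2)
    t=2.5114 [y] (3,3) — stop
  → r_2 = 2.5114
beam 3: φ=-45°, α=210°
  cosα=-0.8660 sinα=-0.5000 | (5,2) | tMaxX 0.5196 tMaxY 0.7000 | tΔX 1.1547 tΔY 2.0000
    t=0.5196 [x] (4,2)
    t=0.7000 [y] (4,1)
    t=1.6743 [x] (3,1)
    t=2.7000 [y] (3,0) — stop
  → r_3 = 2.7000
beam 4: φ=0°, α=255°
  cosα=-0.2588 sinα=-0.9659 | (5,2) | tMaxX 1.7387 tMaxY 0.3623 | tΔX 3.8637 tΔY 1.0353
    t=0.3623 [y] (5,1)
    t=1.3976 [y] (5,0) — stop
  → r_4 = 1.3976
beam 5: φ=45°, α=300°
  cosα=0.5000 sinα=-0.8660 | (5,2) | tMaxX 1.1000 tMaxY 0.4041 | tΔX 2.0000 tΔY 1.1547
    t=0.4041 [y] (5,1)
    t=1.1000 [x] (6,1)
    t=1.5588 [y] (6,0) — stop
  → r_5 = 1.5588
beam 6: φ=90°, α=345°
  cosα=0.9659 sinα=-0.2588 | (5,2) | tMaxX 0.5694 tMaxY 1.3523 | tΔX 1.0353 tΔY 3.8637
    t=0.5694 [x] (6,2)
    t=1.3523 [y] (6,1)
    t=1.6047 [x] (7,1) — stop
  → r_6 = 1.6047
beam 7: φ=135°, α=30°
  cosα=0.8660 sinα=0.5000 | (5,2) | tMaxX 0.6351 tMaxY 1.3000 | tΔX 1.1547 tΔY 2.0000
    t=0.6351 [x] (6,2)
    t=1.3000 [y] (6,3)
    t=1.7898 [x] (7,3)
    t=2.9445 [x] (8,3) — stop
  → r_7 = 2.9445

ranges = [6.5241, 2.5114, 2.7000, 1.3976, 1.5588, 1.6047, 2.9445]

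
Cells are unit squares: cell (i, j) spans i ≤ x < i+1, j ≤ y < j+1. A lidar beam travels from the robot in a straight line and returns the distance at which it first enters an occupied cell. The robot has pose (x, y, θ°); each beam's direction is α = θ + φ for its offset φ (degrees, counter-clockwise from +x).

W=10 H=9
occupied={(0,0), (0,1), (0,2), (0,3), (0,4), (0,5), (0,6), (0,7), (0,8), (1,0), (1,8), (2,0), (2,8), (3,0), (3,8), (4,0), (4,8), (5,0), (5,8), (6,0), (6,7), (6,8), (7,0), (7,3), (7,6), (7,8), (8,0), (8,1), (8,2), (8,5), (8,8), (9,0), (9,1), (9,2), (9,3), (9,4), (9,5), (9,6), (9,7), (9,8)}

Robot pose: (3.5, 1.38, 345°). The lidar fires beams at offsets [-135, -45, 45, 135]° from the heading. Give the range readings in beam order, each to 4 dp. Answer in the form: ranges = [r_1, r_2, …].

ranges = [0.7600, 0.4388, 4.0415, 5.0000]

beam 1: φ=-135°, α=210°
  cosα=-0.8660 sinα=-0.5000 | (3,1) | tMaxX 0.5774 tMaxY 0.7600 | tΔX 1.1547 tΔY 2.0000
    t=0.5774 [x] (2,1)
    t=0.7600 [y] (2,0) — stop
  → r_1 = 0.7600
beam 2: φ=-45°, α=300°
  cosα=0.5000 sinα=-0.8660 | (3,1) | tMaxX 1.0000 tMaxY 0.4388 | tΔX 2.0000 tΔY 1.1547
    t=0.4388 [y] (3,0) — stop
  → r_2 = 0.4388
beam 3: φ=45°, α=30°
  cosα=0.8660 sinα=0.5000 | (3,1) | tMaxX 0.5774 tMaxY 1.2400 | tΔX 1.1547 tΔY 2.0000
    t=0.5774 [x] (4,1)
    t=1.2400 [y] (4,2)
    t=1.7321 [x] (5,2)
    t=2.8868 [x] (6,2)
    t=3.2400 [y] (6,3)
    t=4.0415 [x] (7,3) — stop
  → r_3 = 4.0415
beam 4: φ=135°, α=120°
  cosα=-0.5000 sinα=0.8660 | (3,1) | tMaxX 1.0000 tMaxY 0.7159 | tΔX 2.0000 tΔY 1.1547
    t=0.7159 [y] (3,2)
    t=1.0000 [x] (2,2)
    t=1.8706 [y] (2,3)
    t=3.0000 [x] (1,3)
    t=3.0253 [y] (1,4)
    t=4.1800 [y] (1,5)
    t=5.0000 [x] (0,5) — stop
  → r_4 = 5.0000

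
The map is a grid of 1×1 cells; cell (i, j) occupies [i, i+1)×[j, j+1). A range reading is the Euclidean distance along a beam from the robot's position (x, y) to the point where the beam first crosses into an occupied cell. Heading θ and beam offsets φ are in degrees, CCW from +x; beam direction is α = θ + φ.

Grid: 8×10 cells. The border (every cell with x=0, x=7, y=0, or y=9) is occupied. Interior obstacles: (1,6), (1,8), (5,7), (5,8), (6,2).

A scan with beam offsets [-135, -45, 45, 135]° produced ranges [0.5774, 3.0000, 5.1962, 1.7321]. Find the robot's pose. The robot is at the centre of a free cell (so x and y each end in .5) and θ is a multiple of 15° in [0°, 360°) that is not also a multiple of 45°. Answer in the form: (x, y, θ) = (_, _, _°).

The pose lattice has 43·16 = 688 candidates. Test each by forward raycasting.
  (1.5, 5.5, 285°): beam 2 = 1.0000 ≠ 3.0000 ✗
  (2.5, 3.5, 60°): beam 1 = 2.5882 ≠ 0.5774 ✗
  (3.5, 5.5, 210°): beam 1 = 3.6235 ≠ 0.5774 ✗
  (5.5, 6.5, 75°): beam 1 = 3.0000 ≠ 0.5774 ✗
  …
  (5.5, 2.5, 105°): r_1=0.5774, r_2=3.0000, r_3=5.1962, r_4=1.7321 — all match ✓
No second candidate reproduces the full scan.

(x, y, θ) = (5.5, 2.5, 105°)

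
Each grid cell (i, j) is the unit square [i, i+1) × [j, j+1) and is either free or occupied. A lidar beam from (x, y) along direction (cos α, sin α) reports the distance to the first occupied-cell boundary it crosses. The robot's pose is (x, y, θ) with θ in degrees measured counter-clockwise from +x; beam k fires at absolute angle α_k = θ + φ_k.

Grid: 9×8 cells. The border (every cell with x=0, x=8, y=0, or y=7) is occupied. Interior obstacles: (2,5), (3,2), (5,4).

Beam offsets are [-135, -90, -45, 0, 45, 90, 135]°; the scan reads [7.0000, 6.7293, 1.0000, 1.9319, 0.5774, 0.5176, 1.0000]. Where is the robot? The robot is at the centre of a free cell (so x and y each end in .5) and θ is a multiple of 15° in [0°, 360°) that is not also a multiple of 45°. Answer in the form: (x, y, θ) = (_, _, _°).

The pose lattice has 39·16 = 624 candidates. Test each by forward raycasting.
  (4.5, 5.5, 150°): beam 1 = 3.6235 ≠ 7.0000 ✗
  (1.5, 6.5, 165°): beam 1 = 1.0000 ≠ 7.0000 ✗
  (1.5, 3.5, 285°): beam 1 = 0.5774 ≠ 7.0000 ✗
  (1.5, 5.5, 30°): beam 1 = 1.9319 ≠ 7.0000 ✗
  (2.5, 3.5, 75°): beam 1 = 1.0000 ≠ 7.0000 ✗
  …
  (1.5, 4.5, 105°): r_1=7.0000, r_2=6.7293, r_3=1.0000, r_4=1.9319, r_5=0.5774, r_6=0.5176, r_7=1.0000 — all match ✓
No second candidate reproduces the full scan.

(x, y, θ) = (1.5, 4.5, 105°)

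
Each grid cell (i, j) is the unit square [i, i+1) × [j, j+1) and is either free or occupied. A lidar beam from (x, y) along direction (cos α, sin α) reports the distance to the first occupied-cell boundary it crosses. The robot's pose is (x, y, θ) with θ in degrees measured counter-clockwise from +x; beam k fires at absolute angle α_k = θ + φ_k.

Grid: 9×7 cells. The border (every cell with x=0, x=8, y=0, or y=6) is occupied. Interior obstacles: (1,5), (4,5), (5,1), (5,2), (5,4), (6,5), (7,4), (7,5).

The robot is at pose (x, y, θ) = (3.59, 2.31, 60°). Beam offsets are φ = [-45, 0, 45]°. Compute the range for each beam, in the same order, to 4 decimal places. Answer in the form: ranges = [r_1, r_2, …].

beam 1: φ=-45°, α=15°
  direction (0.9659, 0.2588); cell (3,2); t to first gridline: x 0.4245, y 2.6660 (then +1.0353 / +3.8637)
    (4,2) via x @ 0.4245
    (5,2) via x @ 1.4597  # hit
  → r_1 = 1.4597
beam 2: φ=0°, α=60°
  direction (0.5000, 0.8660); cell (3,2); t to first gridline: x 0.8200, y 0.7967 (then +2.0000 / +1.1547)
    (3,3) via y @ 0.7967
    (4,3) via x @ 0.8200
    (4,4) via y @ 1.9514
    (5,4) via x @ 2.8200  # hit
  → r_2 = 2.8200
beam 3: φ=45°, α=105°
  direction (-0.2588, 0.9659); cell (3,2); t to first gridline: x 2.2796, y 0.7143 (then +3.8637 / +1.0353)
    (3,3) via y @ 0.7143
    (3,4) via y @ 1.7496
    (2,4) via x @ 2.2796
    (2,5) via y @ 2.7849
    (2,6) via y @ 3.8202  # hit
  → r_3 = 3.8202

ranges = [1.4597, 2.8200, 3.8202]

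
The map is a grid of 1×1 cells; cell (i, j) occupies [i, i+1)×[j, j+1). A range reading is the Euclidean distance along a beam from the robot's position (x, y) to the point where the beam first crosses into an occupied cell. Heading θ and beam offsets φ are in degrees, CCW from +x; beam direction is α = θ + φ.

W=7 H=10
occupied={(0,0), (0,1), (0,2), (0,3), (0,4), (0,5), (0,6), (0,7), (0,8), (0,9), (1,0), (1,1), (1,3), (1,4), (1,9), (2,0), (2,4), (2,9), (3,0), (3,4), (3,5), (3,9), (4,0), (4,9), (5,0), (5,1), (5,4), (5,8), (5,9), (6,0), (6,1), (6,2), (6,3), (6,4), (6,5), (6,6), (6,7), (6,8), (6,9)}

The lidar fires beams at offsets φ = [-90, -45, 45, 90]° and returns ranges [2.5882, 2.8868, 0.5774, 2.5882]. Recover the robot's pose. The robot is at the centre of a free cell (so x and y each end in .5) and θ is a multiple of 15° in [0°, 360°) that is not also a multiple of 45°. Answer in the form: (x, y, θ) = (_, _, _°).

The pose lattice has 31·16 = 496 candidates. Test each by forward raycasting.
  (4.5, 3.5, 105°): beam 1 = 1.5529 ≠ 2.5882 ✗
  (4.5, 5.5, 120°): beam 1 = 1.7321 ≠ 2.5882 ✗
  (5.5, 6.5, 30°): beam 1 = 1.0000 ≠ 2.5882 ✗
  (2.5, 6.5, 195°): beam 2 = 1.7321 ≠ 2.8868 ✗
  …
  (3.5, 6.5, 255°): r_1=2.5882, r_2=2.8868, r_3=0.5774, r_4=2.5882 — all match ✓
Only this pose fits every beam.

(x, y, θ) = (3.5, 6.5, 255°)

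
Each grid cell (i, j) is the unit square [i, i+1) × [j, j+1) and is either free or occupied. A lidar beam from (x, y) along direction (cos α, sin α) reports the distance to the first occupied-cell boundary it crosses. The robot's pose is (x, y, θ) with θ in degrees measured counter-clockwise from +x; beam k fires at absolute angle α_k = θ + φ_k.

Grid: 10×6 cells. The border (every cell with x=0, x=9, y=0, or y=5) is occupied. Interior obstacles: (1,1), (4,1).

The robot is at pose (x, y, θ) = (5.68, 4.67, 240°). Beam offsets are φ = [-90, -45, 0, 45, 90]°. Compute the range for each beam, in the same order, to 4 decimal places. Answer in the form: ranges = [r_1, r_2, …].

beam 1: φ=-90°, α=150°
  cosα=-0.8660 sinα=0.5000 | (5,4) | tMaxX 0.7852 tMaxY 0.6600 | tΔX 1.1547 tΔY 2.0000
    t=0.6600 [y] (5,5) — stop
  → r_1 = 0.6600
beam 2: φ=-45°, α=195°
  cosα=-0.9659 sinα=-0.2588 | (5,4) | tMaxX 0.7040 tMaxY 2.5887 | tΔX 1.0353 tΔY 3.8637
    t=0.7040 [x] (4,4)
    t=1.7393 [x] (3,4)
    t=2.5887 [y] (3,3)
    t=2.7745 [x] (2,3)
    t=3.8098 [x] (1,3)
    t=4.8451 [x] (0,3) — stop
  → r_2 = 4.8451
beam 3: φ=0°, α=240°
  cosα=-0.5000 sinα=-0.8660 | (5,4) | tMaxX 1.3600 tMaxY 0.7736 | tΔX 2.0000 tΔY 1.1547
    t=0.7736 [y] (5,3)
    t=1.3600 [x] (4,3)
    t=1.9283 [y] (4,2)
    t=3.0831 [y] (4,1) — stop
  → r_3 = 3.0831
beam 4: φ=45°, α=285°
  cosα=0.2588 sinα=-0.9659 | (5,4) | tMaxX 1.2364 tMaxY 0.6936 | tΔX 3.8637 tΔY 1.0353
    t=0.6936 [y] (5,3)
    t=1.2364 [x] (6,3)
    t=1.7289 [y] (6,2)
    t=2.7642 [y] (6,1)
    t=3.7995 [y] (6,0) — stop
  → r_4 = 3.7995
beam 5: φ=90°, α=330°
  cosα=0.8660 sinα=-0.5000 | (5,4) | tMaxX 0.3695 tMaxY 1.3400 | tΔX 1.1547 tΔY 2.0000
    t=0.3695 [x] (6,4)
    t=1.3400 [y] (6,3)
    t=1.5242 [x] (7,3)
    t=2.6789 [x] (8,3)
    t=3.3400 [y] (8,2)
    t=3.8336 [x] (9,2) — stop
  → r_5 = 3.8336

ranges = [0.6600, 4.8451, 3.0831, 3.7995, 3.8336]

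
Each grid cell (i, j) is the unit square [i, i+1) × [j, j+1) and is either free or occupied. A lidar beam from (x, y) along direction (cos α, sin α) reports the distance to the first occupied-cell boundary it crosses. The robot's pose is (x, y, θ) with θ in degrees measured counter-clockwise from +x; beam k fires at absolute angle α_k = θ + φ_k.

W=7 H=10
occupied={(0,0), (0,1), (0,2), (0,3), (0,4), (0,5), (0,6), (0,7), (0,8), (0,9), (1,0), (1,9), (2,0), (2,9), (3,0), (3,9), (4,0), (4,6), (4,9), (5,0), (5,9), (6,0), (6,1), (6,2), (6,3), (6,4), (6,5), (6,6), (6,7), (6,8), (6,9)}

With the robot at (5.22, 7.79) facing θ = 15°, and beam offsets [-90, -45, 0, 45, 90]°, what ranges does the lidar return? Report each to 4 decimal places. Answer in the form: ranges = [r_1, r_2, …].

ranges = [3.0137, 0.9007, 0.8075, 1.3972, 1.2527]

beam 1: φ=-90°, α=285°
  d=(0.2588,-0.9659)  start (5,7)  tX=3.0137 tY=0.8179  stride 1/|dx|=3.8637 1/|dy|=1.0353
    cross y-line → (5,6), t=0.8179
    cross y-line → (5,5), t=1.8531
    cross y-line → (5,4), t=2.8884
    cross x-line → (6,4), t=3.0137 (wall)
  → r_1 = 3.0137
beam 2: φ=-45°, α=330°
  d=(0.8660,-0.5000)  start (5,7)  tX=0.9007 tY=1.5800  stride 1/|dx|=1.1547 1/|dy|=2.0000
    cross x-line → (6,7), t=0.9007 (wall)
  → r_2 = 0.9007
beam 3: φ=0°, α=15°
  d=(0.9659,0.2588)  start (5,7)  tX=0.8075 tY=0.8114  stride 1/|dx|=1.0353 1/|dy|=3.8637
    cross x-line → (6,7), t=0.8075 (wall)
  → r_3 = 0.8075
beam 4: φ=45°, α=60°
  d=(0.5000,0.8660)  start (5,7)  tX=1.5600 tY=0.2425  stride 1/|dx|=2.0000 1/|dy|=1.1547
    cross y-line → (5,8), t=0.2425
    cross y-line → (5,9), t=1.3972 (wall)
  → r_4 = 1.3972
beam 5: φ=90°, α=105°
  d=(-0.2588,0.9659)  start (5,7)  tX=0.8500 tY=0.2174  stride 1/|dx|=3.8637 1/|dy|=1.0353
    cross y-line → (5,8), t=0.2174
    cross x-line → (4,8), t=0.8500
    cross y-line → (4,9), t=1.2527 (wall)
  → r_5 = 1.2527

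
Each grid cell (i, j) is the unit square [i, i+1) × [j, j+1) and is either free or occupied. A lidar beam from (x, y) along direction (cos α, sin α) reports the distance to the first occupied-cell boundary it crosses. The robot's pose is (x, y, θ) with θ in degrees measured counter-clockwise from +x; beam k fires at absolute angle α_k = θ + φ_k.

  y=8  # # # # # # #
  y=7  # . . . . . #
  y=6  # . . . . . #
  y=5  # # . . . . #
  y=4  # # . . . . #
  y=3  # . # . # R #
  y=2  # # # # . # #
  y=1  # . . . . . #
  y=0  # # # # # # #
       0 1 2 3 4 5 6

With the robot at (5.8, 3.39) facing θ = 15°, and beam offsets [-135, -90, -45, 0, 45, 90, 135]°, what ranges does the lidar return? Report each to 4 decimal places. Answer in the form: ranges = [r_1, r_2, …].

beam 1: φ=-135°, α=240°
  cosα=-0.5000 sinα=-0.8660 | (5,3) | tMaxX 1.6000 tMaxY 0.4503 | tΔX 2.0000 tΔY 1.1547
    t=0.4503 [y] (5,2) — stop
  → r_1 = 0.4503
beam 2: φ=-90°, α=285°
  cosα=0.2588 sinα=-0.9659 | (5,3) | tMaxX 0.7727 tMaxY 0.4038 | tΔX 3.8637 tΔY 1.0353
    t=0.4038 [y] (5,2) — stop
  → r_2 = 0.4038
beam 3: φ=-45°, α=330°
  cosα=0.8660 sinα=-0.5000 | (5,3) | tMaxX 0.2309 tMaxY 0.7800 | tΔX 1.1547 tΔY 2.0000
    t=0.2309 [x] (6,3) — stop
  → r_3 = 0.2309
beam 4: φ=0°, α=15°
  cosα=0.9659 sinα=0.2588 | (5,3) | tMaxX 0.2071 tMaxY 2.3569 | tΔX 1.0353 tΔY 3.8637
    t=0.2071 [x] (6,3) — stop
  → r_4 = 0.2071
beam 5: φ=45°, α=60°
  cosα=0.5000 sinα=0.8660 | (5,3) | tMaxX 0.4000 tMaxY 0.7044 | tΔX 2.0000 tΔY 1.1547
    t=0.4000 [x] (6,3) — stop
  → r_5 = 0.4000
beam 6: φ=90°, α=105°
  cosα=-0.2588 sinα=0.9659 | (5,3) | tMaxX 3.0910 tMaxY 0.6315 | tΔX 3.8637 tΔY 1.0353
    t=0.6315 [y] (5,4)
    t=1.6668 [y] (5,5)
    t=2.7021 [y] (5,6)
    t=3.0910 [x] (4,6)
    t=3.7373 [y] (4,7)
    t=4.7726 [y] (4,8) — stop
  → r_6 = 4.7726
beam 7: φ=135°, α=150°
  cosα=-0.8660 sinα=0.5000 | (5,3) | tMaxX 0.9238 tMaxY 1.2200 | tΔX 1.1547 tΔY 2.0000
    t=0.9238 [x] (4,3) — stop
  → r_7 = 0.9238

ranges = [0.4503, 0.4038, 0.2309, 0.2071, 0.4000, 4.7726, 0.9238]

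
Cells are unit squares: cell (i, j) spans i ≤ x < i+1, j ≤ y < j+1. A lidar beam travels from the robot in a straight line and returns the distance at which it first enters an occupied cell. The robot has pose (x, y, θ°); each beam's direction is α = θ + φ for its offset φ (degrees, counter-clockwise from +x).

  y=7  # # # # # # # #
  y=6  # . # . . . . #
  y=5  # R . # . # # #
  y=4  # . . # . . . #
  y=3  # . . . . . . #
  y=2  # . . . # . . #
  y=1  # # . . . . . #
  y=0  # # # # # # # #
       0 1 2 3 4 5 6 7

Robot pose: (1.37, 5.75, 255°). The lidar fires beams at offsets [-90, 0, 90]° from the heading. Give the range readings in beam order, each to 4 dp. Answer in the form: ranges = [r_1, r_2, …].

beam 1: φ=-90°, α=165°
  dir = (cos 165°, sin 165°) = (-0.9659, 0.2588); from cell (1,5)
  next x-line at t=0.3831, next y-line at t=0.9659; Δt_x=1.0353, Δt_y=3.8637
    x: enter (0,5) at t=0.3831 ← occupied
  → r_1 = 0.3831
beam 2: φ=0°, α=255°
  dir = (cos 255°, sin 255°) = (-0.2588, -0.9659); from cell (1,5)
  next x-line at t=1.4296, next y-line at t=0.7765; Δt_x=3.8637, Δt_y=1.0353
    y: enter (1,4) at t=0.7765
    x: enter (0,4) at t=1.4296 ← occupied
  → r_2 = 1.4296
beam 3: φ=90°, α=345°
  dir = (cos 345°, sin 345°) = (0.9659, -0.2588); from cell (1,5)
  next x-line at t=0.6522, next y-line at t=2.8978; Δt_x=1.0353, Δt_y=3.8637
    x: enter (2,5) at t=0.6522
    x: enter (3,5) at t=1.6875 ← occupied
  → r_3 = 1.6875

ranges = [0.3831, 1.4296, 1.6875]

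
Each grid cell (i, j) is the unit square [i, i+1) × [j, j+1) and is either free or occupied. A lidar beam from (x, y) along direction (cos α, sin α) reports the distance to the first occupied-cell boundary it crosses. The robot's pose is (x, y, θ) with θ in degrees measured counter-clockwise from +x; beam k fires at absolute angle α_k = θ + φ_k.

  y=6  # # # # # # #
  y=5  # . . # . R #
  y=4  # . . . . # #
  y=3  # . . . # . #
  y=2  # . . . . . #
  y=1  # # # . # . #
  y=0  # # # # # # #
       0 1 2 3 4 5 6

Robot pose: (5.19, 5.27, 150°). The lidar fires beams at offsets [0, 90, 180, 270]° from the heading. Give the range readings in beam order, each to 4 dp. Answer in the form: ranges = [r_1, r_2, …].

ranges = [1.3741, 0.3118, 0.5400, 0.8429]

beam 1: φ=0°, α=150°
  cosα=-0.8660 sinα=0.5000 | (5,5) | tMaxX 0.2194 tMaxY 1.4600 | tΔX 1.1547 tΔY 2.0000
    t=0.2194 [x] (4,5)
    t=1.3741 [x] (3,5) — stop
  → r_1 = 1.3741
beam 2: φ=90°, α=240°
  cosα=-0.5000 sinα=-0.8660 | (5,5) | tMaxX 0.3800 tMaxY 0.3118 | tΔX 2.0000 tΔY 1.1547
    t=0.3118 [y] (5,4) — stop
  → r_2 = 0.3118
beam 3: φ=180°, α=330°
  cosα=0.8660 sinα=-0.5000 | (5,5) | tMaxX 0.9353 tMaxY 0.5400 | tΔX 1.1547 tΔY 2.0000
    t=0.5400 [y] (5,4) — stop
  → r_3 = 0.5400
beam 4: φ=270°, α=60°
  cosα=0.5000 sinα=0.8660 | (5,5) | tMaxX 1.6200 tMaxY 0.8429 | tΔX 2.0000 tΔY 1.1547
    t=0.8429 [y] (5,6) — stop
  → r_4 = 0.8429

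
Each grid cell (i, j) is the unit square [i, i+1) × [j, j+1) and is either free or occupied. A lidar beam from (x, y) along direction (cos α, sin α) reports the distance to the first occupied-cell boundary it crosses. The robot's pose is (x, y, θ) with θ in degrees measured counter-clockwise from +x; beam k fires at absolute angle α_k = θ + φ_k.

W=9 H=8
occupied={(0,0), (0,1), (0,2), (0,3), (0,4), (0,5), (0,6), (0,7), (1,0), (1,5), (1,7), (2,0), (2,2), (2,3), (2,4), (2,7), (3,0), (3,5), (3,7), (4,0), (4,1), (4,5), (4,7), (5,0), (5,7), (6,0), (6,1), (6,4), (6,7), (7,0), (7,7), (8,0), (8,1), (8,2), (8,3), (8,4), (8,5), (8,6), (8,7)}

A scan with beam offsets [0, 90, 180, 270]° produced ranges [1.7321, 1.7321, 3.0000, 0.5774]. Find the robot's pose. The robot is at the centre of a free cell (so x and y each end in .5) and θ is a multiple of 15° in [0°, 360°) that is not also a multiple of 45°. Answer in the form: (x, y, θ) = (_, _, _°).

(x, y, θ) = (6.5, 5.5, 330°)

The pose lattice has 33·16 = 528 candidates. Test each by forward raycasting.
  (5.5, 2.5, 345°): beam 1 = 2.5882 ≠ 1.7321 ✗
  (3.5, 3.5, 75°): beam 1 = 1.5529 ≠ 1.7321 ✗
  (6.5, 3.5, 210°): beam 1 = 5.0000 ≠ 1.7321 ✗
  …
  (6.5, 5.5, 330°): r_1=1.7321, r_2=1.7321, r_3=3.0000, r_4=0.5774 — all match ✓
No second candidate reproduces the full scan.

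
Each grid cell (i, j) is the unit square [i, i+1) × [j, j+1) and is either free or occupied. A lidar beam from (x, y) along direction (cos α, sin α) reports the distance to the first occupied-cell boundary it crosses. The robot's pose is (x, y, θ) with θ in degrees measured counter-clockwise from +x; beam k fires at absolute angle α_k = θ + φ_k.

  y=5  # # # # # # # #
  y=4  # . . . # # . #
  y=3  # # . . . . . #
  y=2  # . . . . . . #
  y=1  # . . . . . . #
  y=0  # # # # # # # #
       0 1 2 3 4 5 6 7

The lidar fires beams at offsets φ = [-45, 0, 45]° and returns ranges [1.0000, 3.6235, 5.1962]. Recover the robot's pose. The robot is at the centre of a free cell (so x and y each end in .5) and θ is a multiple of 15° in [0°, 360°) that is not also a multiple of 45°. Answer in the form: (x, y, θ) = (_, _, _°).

The pose lattice has 21·16 = 336 candidates. Test each by forward raycasting.
  (2.5, 1.5, 195°): beam 1 = 1.7321 ≠ 1.0000 ✗
  (2.5, 2.5, 330°): beam 1 = 1.5529 ≠ 1.0000 ✗
  (6.5, 3.5, 150°): beam 1 = 1.5529 ≠ 1.0000 ✗
  (2.5, 4.5, 195°): beam 2 = 1.5529 ≠ 3.6235 ✗
  …
  (2.5, 4.5, 285°): r_1=1.0000, r_2=3.6235, r_3=5.1962 — all match ✓
Unique over the lattice → pose = (2.5, 4.5, 285°).

(x, y, θ) = (2.5, 4.5, 285°)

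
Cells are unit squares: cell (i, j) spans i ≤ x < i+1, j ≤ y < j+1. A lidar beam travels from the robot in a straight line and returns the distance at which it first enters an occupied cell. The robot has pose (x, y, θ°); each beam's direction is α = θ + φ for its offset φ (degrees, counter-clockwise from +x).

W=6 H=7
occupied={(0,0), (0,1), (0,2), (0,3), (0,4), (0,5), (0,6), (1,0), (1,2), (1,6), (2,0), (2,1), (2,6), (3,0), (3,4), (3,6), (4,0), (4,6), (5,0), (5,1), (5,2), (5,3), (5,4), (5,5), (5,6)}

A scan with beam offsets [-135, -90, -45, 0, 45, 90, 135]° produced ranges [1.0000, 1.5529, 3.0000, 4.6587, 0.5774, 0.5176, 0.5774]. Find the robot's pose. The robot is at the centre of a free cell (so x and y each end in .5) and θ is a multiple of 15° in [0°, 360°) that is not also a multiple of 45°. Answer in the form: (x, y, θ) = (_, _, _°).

(x, y, θ) = (3.5, 1.5, 105°)

Candidates: 17 free-cell centres × 16 headings = 272 poses. Raycast each; keep the one whose scan matches to 4 dp.
  (1.5, 3.5, 30°): beam 1 = 0.5176 ≠ 1.0000 ✗
  (4.5, 1.5, 300°): beam 1 = 1.5529 ≠ 1.0000 ✗
  (4.5, 4.5, 165°): beam 1 = 0.5774 ≠ 1.0000 ✗
  …
  (3.5, 1.5, 105°): r_1=1.0000, r_2=1.5529, r_3=3.0000, r_4=4.6587, r_5=0.5774, r_6=0.5176, r_7=0.5774 — all match ✓
Only this pose fits every beam.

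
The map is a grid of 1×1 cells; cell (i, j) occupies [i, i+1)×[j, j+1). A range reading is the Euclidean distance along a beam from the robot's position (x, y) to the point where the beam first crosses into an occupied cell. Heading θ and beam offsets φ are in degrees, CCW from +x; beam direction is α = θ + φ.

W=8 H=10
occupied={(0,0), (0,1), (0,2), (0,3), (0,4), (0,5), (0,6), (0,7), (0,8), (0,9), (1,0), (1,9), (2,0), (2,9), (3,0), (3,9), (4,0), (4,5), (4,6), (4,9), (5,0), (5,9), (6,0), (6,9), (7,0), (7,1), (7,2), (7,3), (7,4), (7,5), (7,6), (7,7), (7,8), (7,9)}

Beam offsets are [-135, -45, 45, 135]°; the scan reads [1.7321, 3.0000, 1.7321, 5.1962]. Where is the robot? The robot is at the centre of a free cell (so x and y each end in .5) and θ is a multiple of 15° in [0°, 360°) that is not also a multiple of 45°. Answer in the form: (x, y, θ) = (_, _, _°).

(x, y, θ) = (2.5, 5.5, 165°)

Enumerate (i+0.5, j+0.5, θ) over the 46 free cells and 16 admissible headings. For each, cast all 4 beams and compare to the given ranges.
  (2.5, 4.5, 15°): beam 1 = 3.0000 ≠ 1.7321 ✗
  (5.5, 4.5, 105°): beam 3 = 1.0000 ≠ 1.7321 ✗
  (5.5, 8.5, 345°): beam 1 = 5.1962 ≠ 1.7321 ✗
  …
  (2.5, 5.5, 165°): r_1=1.7321, r_2=3.0000, r_3=1.7321, r_4=5.1962 — all match ✓
Unique over the lattice → pose = (2.5, 5.5, 165°).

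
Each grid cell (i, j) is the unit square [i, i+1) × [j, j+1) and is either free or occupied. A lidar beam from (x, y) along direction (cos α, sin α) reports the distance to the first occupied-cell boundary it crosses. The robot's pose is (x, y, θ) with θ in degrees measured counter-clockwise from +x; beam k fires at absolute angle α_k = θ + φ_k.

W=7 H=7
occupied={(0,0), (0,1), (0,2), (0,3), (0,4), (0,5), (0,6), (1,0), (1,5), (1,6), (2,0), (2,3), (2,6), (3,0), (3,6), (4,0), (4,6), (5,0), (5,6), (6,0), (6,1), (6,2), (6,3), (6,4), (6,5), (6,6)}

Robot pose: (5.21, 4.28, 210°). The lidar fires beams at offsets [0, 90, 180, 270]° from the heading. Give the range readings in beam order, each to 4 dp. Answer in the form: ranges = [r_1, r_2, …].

ranges = [2.5519, 1.5800, 0.9122, 1.9861]

beam 1: φ=0°, α=210°
  dir = (cos 210°, sin 210°) = (-0.8660, -0.5000); from cell (5,4)
  next x-line at t=0.2425, next y-line at t=0.5600; Δt_x=1.1547, Δt_y=2.0000
    x: enter (4,4) at t=0.2425
    y: enter (4,3) at t=0.5600
    x: enter (3,3) at t=1.3972
    x: enter (2,3) at t=2.5519 ← occupied
  → r_1 = 2.5519
beam 2: φ=90°, α=300°
  dir = (cos 300°, sin 300°) = (0.5000, -0.8660); from cell (5,4)
  next x-line at t=1.5800, next y-line at t=0.3233; Δt_x=2.0000, Δt_y=1.1547
    y: enter (5,3) at t=0.3233
    y: enter (5,2) at t=1.4780
    x: enter (6,2) at t=1.5800 ← occupied
  → r_2 = 1.5800
beam 3: φ=180°, α=30°
  dir = (cos 30°, sin 30°) = (0.8660, 0.5000); from cell (5,4)
  next x-line at t=0.9122, next y-line at t=1.4400; Δt_x=1.1547, Δt_y=2.0000
    x: enter (6,4) at t=0.9122 ← occupied
  → r_3 = 0.9122
beam 4: φ=270°, α=120°
  dir = (cos 120°, sin 120°) = (-0.5000, 0.8660); from cell (5,4)
  next x-line at t=0.4200, next y-line at t=0.8314; Δt_x=2.0000, Δt_y=1.1547
    x: enter (4,4) at t=0.4200
    y: enter (4,5) at t=0.8314
    y: enter (4,6) at t=1.9861 ← occupied
  → r_4 = 1.9861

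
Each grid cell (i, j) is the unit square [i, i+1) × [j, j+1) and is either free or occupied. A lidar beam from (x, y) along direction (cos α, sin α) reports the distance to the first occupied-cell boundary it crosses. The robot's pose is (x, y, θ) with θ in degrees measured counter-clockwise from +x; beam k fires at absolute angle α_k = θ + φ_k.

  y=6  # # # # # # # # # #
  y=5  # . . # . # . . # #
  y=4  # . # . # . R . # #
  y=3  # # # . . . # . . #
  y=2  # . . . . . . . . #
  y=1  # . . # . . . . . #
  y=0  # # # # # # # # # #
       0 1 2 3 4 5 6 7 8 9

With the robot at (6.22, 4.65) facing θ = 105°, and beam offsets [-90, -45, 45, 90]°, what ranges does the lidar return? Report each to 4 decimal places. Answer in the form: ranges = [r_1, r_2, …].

ranges = [1.8428, 1.5588, 0.7000, 1.2630]

beam 1: φ=-90°, α=15°
  d=(0.9659,0.2588)  start (6,4)  tX=0.8075 tY=1.3523  stride 1/|dx|=1.0353 1/|dy|=3.8637
    cross x-line → (7,4), t=0.8075
    cross y-line → (7,5), t=1.3523
    cross x-line → (8,5), t=1.8428 (wall)
  → r_1 = 1.8428
beam 2: φ=-45°, α=60°
  d=(0.5000,0.8660)  start (6,4)  tX=1.5600 tY=0.4041  stride 1/|dx|=2.0000 1/|dy|=1.1547
    cross y-line → (6,5), t=0.4041
    cross y-line → (6,6), t=1.5588 (wall)
  → r_2 = 1.5588
beam 3: φ=45°, α=150°
  d=(-0.8660,0.5000)  start (6,4)  tX=0.2540 tY=0.7000  stride 1/|dx|=1.1547 1/|dy|=2.0000
    cross x-line → (5,4), t=0.2540
    cross y-line → (5,5), t=0.7000 (wall)
  → r_3 = 0.7000
beam 4: φ=90°, α=195°
  d=(-0.9659,-0.2588)  start (6,4)  tX=0.2278 tY=2.5114  stride 1/|dx|=1.0353 1/|dy|=3.8637
    cross x-line → (5,4), t=0.2278
    cross x-line → (4,4), t=1.2630 (wall)
  → r_4 = 1.2630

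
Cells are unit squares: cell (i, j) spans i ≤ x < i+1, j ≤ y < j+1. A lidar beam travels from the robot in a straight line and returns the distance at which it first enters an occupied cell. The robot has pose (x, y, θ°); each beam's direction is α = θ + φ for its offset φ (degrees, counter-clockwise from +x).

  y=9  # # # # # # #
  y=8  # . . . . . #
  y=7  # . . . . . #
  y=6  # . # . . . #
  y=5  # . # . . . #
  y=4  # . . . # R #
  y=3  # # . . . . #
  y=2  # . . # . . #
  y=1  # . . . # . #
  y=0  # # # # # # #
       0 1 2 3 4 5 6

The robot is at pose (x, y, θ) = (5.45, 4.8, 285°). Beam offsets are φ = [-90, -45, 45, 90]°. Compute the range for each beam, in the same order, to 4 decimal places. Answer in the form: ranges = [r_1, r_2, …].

ranges = [0.4659, 0.9000, 0.6351, 0.5694]

beam 1: φ=-90°, α=195°
  d=(-0.9659,-0.2588)  start (5,4)  tX=0.4659 tY=3.0910  stride 1/|dx|=1.0353 1/|dy|=3.8637
    cross x-line → (4,4), t=0.4659 (wall)
  → r_1 = 0.4659
beam 2: φ=-45°, α=240°
  d=(-0.5000,-0.8660)  start (5,4)  tX=0.9000 tY=0.9238  stride 1/|dx|=2.0000 1/|dy|=1.1547
    cross x-line → (4,4), t=0.9000 (wall)
  → r_2 = 0.9000
beam 3: φ=45°, α=330°
  d=(0.8660,-0.5000)  start (5,4)  tX=0.6351 tY=1.6000  stride 1/|dx|=1.1547 1/|dy|=2.0000
    cross x-line → (6,4), t=0.6351 (wall)
  → r_3 = 0.6351
beam 4: φ=90°, α=15°
  d=(0.9659,0.2588)  start (5,4)  tX=0.5694 tY=0.7727  stride 1/|dx|=1.0353 1/|dy|=3.8637
    cross x-line → (6,4), t=0.5694 (wall)
  → r_4 = 0.5694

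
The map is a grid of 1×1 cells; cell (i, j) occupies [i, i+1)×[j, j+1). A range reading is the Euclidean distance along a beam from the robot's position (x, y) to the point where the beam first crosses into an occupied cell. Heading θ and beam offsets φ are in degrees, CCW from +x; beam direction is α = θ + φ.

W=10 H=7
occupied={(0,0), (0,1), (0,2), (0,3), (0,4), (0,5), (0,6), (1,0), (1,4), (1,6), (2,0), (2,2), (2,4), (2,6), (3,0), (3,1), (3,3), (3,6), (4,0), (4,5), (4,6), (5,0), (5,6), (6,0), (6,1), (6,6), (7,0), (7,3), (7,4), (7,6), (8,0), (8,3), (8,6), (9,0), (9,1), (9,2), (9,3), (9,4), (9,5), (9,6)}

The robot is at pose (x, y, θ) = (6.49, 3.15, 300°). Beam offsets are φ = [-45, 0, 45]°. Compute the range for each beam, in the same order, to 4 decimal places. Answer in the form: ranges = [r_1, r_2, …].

beam 1: φ=-45°, α=255°
  direction (-0.2588, -0.9659); cell (6,3); t to first gridline: x 1.8932, y 0.1553 (then +3.8637 / +1.0353)
    (6,2) via y @ 0.1553
    (6,1) via y @ 1.1906  # hit
  → r_1 = 1.1906
beam 2: φ=0°, α=300°
  direction (0.5000, -0.8660); cell (6,3); t to first gridline: x 1.0200, y 0.1732 (then +2.0000 / +1.1547)
    (6,2) via y @ 0.1732
    (7,2) via x @ 1.0200
    (7,1) via y @ 1.3279
    (7,0) via y @ 2.4826  # hit
  → r_2 = 2.4826
beam 3: φ=45°, α=345°
  direction (0.9659, -0.2588); cell (6,3); t to first gridline: x 0.5280, y 0.5796 (then +1.0353 / +3.8637)
    (7,3) via x @ 0.5280  # hit
  → r_3 = 0.5280

ranges = [1.1906, 2.4826, 0.5280]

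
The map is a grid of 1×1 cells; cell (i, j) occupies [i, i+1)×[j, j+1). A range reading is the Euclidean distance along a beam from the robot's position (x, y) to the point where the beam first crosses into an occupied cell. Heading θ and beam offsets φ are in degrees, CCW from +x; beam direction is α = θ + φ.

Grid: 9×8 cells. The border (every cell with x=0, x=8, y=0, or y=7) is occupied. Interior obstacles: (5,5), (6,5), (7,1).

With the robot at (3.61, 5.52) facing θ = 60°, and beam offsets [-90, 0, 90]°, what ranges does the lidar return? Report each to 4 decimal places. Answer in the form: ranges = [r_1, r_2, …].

beam 1: φ=-90°, α=330°
  d=(0.8660,-0.5000)  start (3,5)  tX=0.4503 tY=1.0400  stride 1/|dx|=1.1547 1/|dy|=2.0000
    cross x-line → (4,5), t=0.4503
    cross y-line → (4,4), t=1.0400
    cross x-line → (5,4), t=1.6050
    cross x-line → (6,4), t=2.7597
    cross y-line → (6,3), t=3.0400
    cross x-line → (7,3), t=3.9144
    cross y-line → (7,2), t=5.0400
    cross x-line → (8,2), t=5.0691 (wall)
  → r_1 = 5.0691
beam 2: φ=0°, α=60°
  d=(0.5000,0.8660)  start (3,5)  tX=0.7800 tY=0.5543  stride 1/|dx|=2.0000 1/|dy|=1.1547
    cross y-line → (3,6), t=0.5543
    cross x-line → (4,6), t=0.7800
    cross y-line → (4,7), t=1.7090 (wall)
  → r_2 = 1.7090
beam 3: φ=90°, α=150°
  d=(-0.8660,0.5000)  start (3,5)  tX=0.7044 tY=0.9600  stride 1/|dx|=1.1547 1/|dy|=2.0000
    cross x-line → (2,5), t=0.7044
    cross y-line → (2,6), t=0.9600
    cross x-line → (1,6), t=1.8591
    cross y-line → (1,7), t=2.9600 (wall)
  → r_3 = 2.9600

ranges = [5.0691, 1.7090, 2.9600]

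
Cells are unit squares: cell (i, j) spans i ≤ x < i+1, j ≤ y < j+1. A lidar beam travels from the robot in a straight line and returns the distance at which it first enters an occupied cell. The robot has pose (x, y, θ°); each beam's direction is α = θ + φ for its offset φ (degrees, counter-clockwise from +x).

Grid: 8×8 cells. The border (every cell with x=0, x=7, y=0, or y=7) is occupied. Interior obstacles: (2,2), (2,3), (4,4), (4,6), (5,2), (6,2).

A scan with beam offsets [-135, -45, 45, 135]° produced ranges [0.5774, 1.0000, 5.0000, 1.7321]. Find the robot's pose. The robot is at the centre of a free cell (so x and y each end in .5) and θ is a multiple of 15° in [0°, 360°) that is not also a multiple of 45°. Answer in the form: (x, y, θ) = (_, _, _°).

Enumerate (i+0.5, j+0.5, θ) over the 30 free cells and 16 admissible headings. For each, cast all 4 beams and compare to the given ranges.
  (2.5, 4.5, 330°): beam 1 = 1.5529 ≠ 0.5774 ✗
  (4.5, 5.5, 285°): beam 1 = 3.0000 ≠ 0.5774 ✗
  (6.5, 3.5, 75°): beam 2 = 0.5774 ≠ 1.0000 ✗
  …
  (6.5, 4.5, 105°): r_1=0.5774, r_2=1.0000, r_3=5.0000, r_4=1.7321 — all match ✓
Only this pose fits every beam.

(x, y, θ) = (6.5, 4.5, 105°)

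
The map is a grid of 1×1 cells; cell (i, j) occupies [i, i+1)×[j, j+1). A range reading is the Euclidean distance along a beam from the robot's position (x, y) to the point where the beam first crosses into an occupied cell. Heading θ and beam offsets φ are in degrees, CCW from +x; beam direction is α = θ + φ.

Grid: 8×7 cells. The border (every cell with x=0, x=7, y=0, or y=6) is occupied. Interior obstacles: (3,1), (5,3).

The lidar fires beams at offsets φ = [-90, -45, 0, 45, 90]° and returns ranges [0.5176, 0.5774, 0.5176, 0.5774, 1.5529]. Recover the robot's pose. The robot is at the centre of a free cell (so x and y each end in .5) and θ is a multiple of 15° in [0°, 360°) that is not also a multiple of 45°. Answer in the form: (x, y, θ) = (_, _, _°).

(x, y, θ) = (1.5, 1.5, 255°)

Candidates: 28 free-cell centres × 16 headings = 448 poses. Raycast each; keep the one whose scan matches to 4 dp.
  (1.5, 5.5, 285°): beam 2 = 1.0000 ≠ 0.5774 ✗
  (6.5, 5.5, 60°): beam 1 = 0.5774 ≠ 0.5176 ✗
  (3.5, 2.5, 120°): beam 1 = 1.7321 ≠ 0.5176 ✗
  …
  (1.5, 1.5, 255°): r_1=0.5176, r_2=0.5774, r_3=0.5176, r_4=0.5774, r_5=1.5529 — all match ✓
Unique over the lattice → pose = (1.5, 1.5, 255°).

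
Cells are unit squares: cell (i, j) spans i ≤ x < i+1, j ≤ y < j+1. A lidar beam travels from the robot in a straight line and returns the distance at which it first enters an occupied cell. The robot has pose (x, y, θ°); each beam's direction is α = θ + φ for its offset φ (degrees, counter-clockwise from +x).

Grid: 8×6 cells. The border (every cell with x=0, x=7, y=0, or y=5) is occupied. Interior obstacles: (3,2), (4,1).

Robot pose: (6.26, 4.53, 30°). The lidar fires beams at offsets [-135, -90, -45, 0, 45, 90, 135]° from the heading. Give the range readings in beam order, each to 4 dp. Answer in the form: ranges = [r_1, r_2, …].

ranges = [3.6545, 1.4800, 0.7661, 0.8545, 0.4866, 0.5427, 1.8159]

beam 1: φ=-135°, α=255°
  cosα=-0.2588 sinα=-0.9659 | (6,4) | tMaxX 1.0046 tMaxY 0.5487 | tΔX 3.8637 tΔY 1.0353
    t=0.5487 [y] (6,3)
    t=1.0046 [x] (5,3)
    t=1.5840 [y] (5,2)
    t=2.6192 [y] (5,1)
    t=3.6545 [y] (5,0) — stop
  → r_1 = 3.6545
beam 2: φ=-90°, α=300°
  cosα=0.5000 sinα=-0.8660 | (6,4) | tMaxX 1.4800 tMaxY 0.6120 | tΔX 2.0000 tΔY 1.1547
    t=0.6120 [y] (6,3)
    t=1.4800 [x] (7,3) — stop
  → r_2 = 1.4800
beam 3: φ=-45°, α=345°
  cosα=0.9659 sinα=-0.2588 | (6,4) | tMaxX 0.7661 tMaxY 2.0478 | tΔX 1.0353 tΔY 3.8637
    t=0.7661 [x] (7,4) — stop
  → r_3 = 0.7661
beam 4: φ=0°, α=30°
  cosα=0.8660 sinα=0.5000 | (6,4) | tMaxX 0.8545 tMaxY 0.9400 | tΔX 1.1547 tΔY 2.0000
    t=0.8545 [x] (7,4) — stop
  → r_4 = 0.8545
beam 5: φ=45°, α=75°
  cosα=0.2588 sinα=0.9659 | (6,4) | tMaxX 2.8591 tMaxY 0.4866 | tΔX 3.8637 tΔY 1.0353
    t=0.4866 [y] (6,5) — stop
  → r_5 = 0.4866
beam 6: φ=90°, α=120°
  cosα=-0.5000 sinα=0.8660 | (6,4) | tMaxX 0.5200 tMaxY 0.5427 | tΔX 2.0000 tΔY 1.1547
    t=0.5200 [x] (5,4)
    t=0.5427 [y] (5,5) — stop
  → r_6 = 0.5427
beam 7: φ=135°, α=165°
  cosα=-0.9659 sinα=0.2588 | (6,4) | tMaxX 0.2692 tMaxY 1.8159 | tΔX 1.0353 tΔY 3.8637
    t=0.2692 [x] (5,4)
    t=1.3044 [x] (4,4)
    t=1.8159 [y] (4,5) — stop
  → r_7 = 1.8159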